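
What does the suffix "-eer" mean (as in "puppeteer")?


Suffix: -eer
Example: puppeteer (puppet + -eer)
Meaning = one who is concerned with


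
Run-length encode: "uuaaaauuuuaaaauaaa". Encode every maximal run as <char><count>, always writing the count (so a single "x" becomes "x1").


String: "uuaaaauuuuaaaauaaa"
Scanning for consecutive runs:
  'u' x 2
  'a' x 4
  'u' x 4
  'a' x 4
  'u' x 1
  'a' x 3
RLE = "u2a4u4a4u1a3"


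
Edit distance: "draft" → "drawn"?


Word 1: "draft" (length 5)
Word 2: "drawn" (length 5)
One optimal edit sequence (insert/delete/substitute each cost 1):
  1. keep 'd'
  2. keep 'r'
  3. keep 'a'
  4. substitute 'f' -> 'w'  (+1)
  5. substitute 't' -> 'n'  (+1)
Total edit operations: 2
Edit distance = 2


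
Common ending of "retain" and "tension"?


Word 1: "retain"
Word 2: "tension"
Comparing from end:
  Pos -1: 'n' == 'n'
  Pos -2: 'i' != 'o' (stop)
LCS = "n" (length 1)


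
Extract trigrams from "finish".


Word: "finish" (length 6)
Number of trigrams = 6 - 3 + 1 = 4
  Position 0: "fin"
  Position 1: "ini"
  Position 2: "nis"
  Position 3: "ish"
Trigrams = "fin", "ini", "nis", "ish"


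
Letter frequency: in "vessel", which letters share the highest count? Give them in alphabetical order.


Word: "vessel"
Letter counts:
  'e': 2
  'l': 1
  's': 2
  'v': 1
Maximum count = 2
Most frequent = 'e', 's' (2 times each)


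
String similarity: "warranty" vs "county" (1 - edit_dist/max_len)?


Word 1: "warranty" (length 8)
Word 2: "county" (length 6)
One optimal edit sequence:
  1. delete 'w'  (+1)
  2. delete 'a'  (+1)
  3. substitute 'r' -> 'c'  (+1)
  4. substitute 'r' -> 'o'  (+1)
  5. substitute 'a' -> 'u'  (+1)
  6. keep 'n'
  7. keep 't'
  8. keep 'y'
Edit distance = 5
Max length = max(8, 6) = 8
Similarity = 1 - 5/8
= 0.3750


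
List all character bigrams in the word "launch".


Word: "launch" (length 6)
Number of bigrams = 6 - 2 + 1 = 5
  Position 0: "la"
  Position 1: "au"
  Position 2: "un"
  Position 3: "nc"
  Position 4: "ch"
Bigrams = "la", "au", "un", "nc", "ch"


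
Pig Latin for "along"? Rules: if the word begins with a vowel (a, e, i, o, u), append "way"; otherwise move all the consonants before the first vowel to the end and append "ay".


Word: "along"
Starts with vowel → add 'way'
Pig Latin = "alongway"


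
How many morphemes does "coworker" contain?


Word: "coworker"
Morphemes: co- / work / -er
Each morpheme carries meaning
= 3 morphemes


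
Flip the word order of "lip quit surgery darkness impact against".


Original: "lip quit surgery darkness impact against"
Words (1..n): lip | quit | surgery | darkness | impact | against
Reversed (n..1): against | impact | darkness | surgery | quit | lip
Result = "against impact darkness surgery quit lip"


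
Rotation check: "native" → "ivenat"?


Word: "native", Candidate: "ivenat"
Method: check if candidate is substring of word+word
"nativenative" contains "ivenat"? Yes
Is rotation = Yes


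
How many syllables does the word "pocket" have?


Word: "pocket"
Syllable breakdown: pock-et
Counting: 2 parts
= 2 syllables


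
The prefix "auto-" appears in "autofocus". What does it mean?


Prefix: auto-
As in: autofocus -> auto- + focus
Meaning = self


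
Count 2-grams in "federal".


Word: "federal" (length 7)
Number of 2-grams = length - 2 + 1 = 7 - 2 + 1
= 6


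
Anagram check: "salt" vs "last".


Word 1: "salt" → sorted: alst
Word 2: "last" → sorted: alst
Same letters? alst == alst
Anagram = Yes


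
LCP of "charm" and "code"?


Word 1: "charm"
Word 2: "code"
Comparing from start:
  Pos 0: 'c' == 'c'
  Pos 1: 'h' != 'o' (stop)
LCP = "c" (length 1)


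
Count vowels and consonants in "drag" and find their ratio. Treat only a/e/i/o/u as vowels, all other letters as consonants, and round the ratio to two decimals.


Word: "drag"
Vowels (a,e,i,o,u): 1
Consonants: 3
Ratio = 1/3
= 0.33


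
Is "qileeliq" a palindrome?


Word: "qileeliq"
Reversed: "qileeliq"
Forward == Backward? qileeliq == qileeliq
Palindrome = Yes


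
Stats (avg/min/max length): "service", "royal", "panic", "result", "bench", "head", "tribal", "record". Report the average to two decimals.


Lengths: "service"=7, "royal"=5, "panic"=5, "result"=6, "bench"=5, "head"=4, "tribal"=6, "record"=6
Sum = 44, Count = 8
Average = 44/8 = 5.50
= avg=5.50, min=4, max=7


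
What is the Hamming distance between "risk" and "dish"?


Comparing character by character (same length = 4):
  Pos 0: 'r' vs 'd' !=
  Pos 1: 'i' vs 'i' =
  Pos 2: 's' vs 's' =
  Pos 3: 'k' vs 'h' !=
Hamming distance = 2


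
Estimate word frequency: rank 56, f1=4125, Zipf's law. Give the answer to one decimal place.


Zipf's law: f(r) = f(1) / r
f(1) = 4125
f(56) = 4125 / 56
= 73.7 occurrences


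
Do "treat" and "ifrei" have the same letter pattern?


Pattern of "treat": [0, 1, 2, 3, 0]
Pattern of "ifrei": [0, 1, 2, 3, 0]
Patterns match
Same pattern = Yes


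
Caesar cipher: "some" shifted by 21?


Word: "some"
Shift: 21
Each letter → (letter + shift) mod 26:
  's' (18) + 21 = 13 → 'n'
  'o' (14) + 21 = 9 → 'j'
  'm' (12) + 21 = 7 → 'h'
  'e' (4) + 21 = 25 → 'z'
Result = "njhz"


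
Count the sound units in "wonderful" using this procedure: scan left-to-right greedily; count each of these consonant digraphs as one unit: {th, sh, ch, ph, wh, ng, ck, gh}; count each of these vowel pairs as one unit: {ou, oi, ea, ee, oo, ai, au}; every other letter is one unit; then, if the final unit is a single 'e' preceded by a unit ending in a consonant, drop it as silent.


Word: "wonderful" (9 letters)
Left-to-right scan:
  1. 'w' (letter)
  2. 'o' (letter)
  3. 'n' (letter)
  4. 'd' (letter)
  5. 'e' (letter)
  6. 'r' (letter)
  7. 'f' (letter)
  8. 'u' (letter)
  9. 'l' (letter)
Units from scan: 9
Sound units = 9 units


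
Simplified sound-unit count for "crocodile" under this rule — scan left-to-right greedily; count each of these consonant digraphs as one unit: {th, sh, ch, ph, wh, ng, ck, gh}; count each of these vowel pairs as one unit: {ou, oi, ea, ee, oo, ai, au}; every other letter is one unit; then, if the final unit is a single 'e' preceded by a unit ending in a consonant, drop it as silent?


Word: "crocodile" (9 letters)
Left-to-right scan:
  (1) 'c' (letter)
  (2) 'r' (letter)
  (3) 'o' (letter)
  (4) 'c' (letter)
  (5) 'o' (letter)
  (6) 'd' (letter)
  (7) 'i' (letter)
  (8) 'l' (letter)
  (9) 'e' (letter)
Units from scan: 9
Final unit is 'e' after a consonant -> drop as silent (-1)
Sound units = 8 units


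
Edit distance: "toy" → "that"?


Word 1: "toy" (length 3)
Word 2: "that" (length 4)
One optimal edit sequence (insert/delete/substitute each cost 1):
  1. keep 't'
  2. insert 'h'  (+1)
  3. substitute 'o' -> 'a'  (+1)
  4. substitute 'y' -> 't'  (+1)
Total edit operations: 3
Edit distance = 3


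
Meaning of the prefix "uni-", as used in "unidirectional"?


Prefix: uni-
Example: unidirectional (uni- + directional)
Meaning = one


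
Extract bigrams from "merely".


Word: "merely" (length 6)
Number of bigrams = 6 - 2 + 1 = 5
  Position 0: "me"
  Position 1: "er"
  Position 2: "re"
  Position 3: "el"
  Position 4: "ly"
Bigrams = "me", "er", "re", "el", "ly"


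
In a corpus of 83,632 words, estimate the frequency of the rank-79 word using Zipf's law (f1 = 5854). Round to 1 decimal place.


Zipf's law: f(r) = f(1) / r
f(1) = 5854
f(79) = 5854 / 79
= 74.1 occurrences


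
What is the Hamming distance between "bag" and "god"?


Comparing character by character (same length = 3):
  Pos 0: 'b' vs 'g' !=
  Pos 1: 'a' vs 'o' !=
  Pos 2: 'g' vs 'd' !=
Hamming distance = 3


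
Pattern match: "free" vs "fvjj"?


Pattern of "free": [0, 1, 2, 2]
Pattern of "fvjj": [0, 1, 2, 2]
Patterns match
Same pattern = Yes


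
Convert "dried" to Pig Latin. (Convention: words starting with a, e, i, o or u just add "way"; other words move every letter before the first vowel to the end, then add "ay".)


Word: "dried"
Starts with consonant(s) → move to end, add 'ay'
Consonant cluster: "dr"
Pig Latin = "ieddray"


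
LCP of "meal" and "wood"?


Word 1: "meal"
Word 2: "wood"
Comparing from start:
  Pos 0: 'm' != 'w' (stop)
LCP = "" (length 0)


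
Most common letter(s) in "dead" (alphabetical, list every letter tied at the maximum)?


Word: "dead"
Letter counts:
  'a': 1
  'd': 2
  'e': 1
Maximum count = 2
Most frequent = 'd' (2 times each)


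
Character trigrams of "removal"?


Word: "removal" (length 7)
Number of trigrams = 7 - 3 + 1 = 5
  Position 0: "rem"
  Position 1: "emo"
  Position 2: "mov"
  Position 3: "ova"
  Position 4: "val"
Trigrams = "rem", "emo", "mov", "ova", "val"


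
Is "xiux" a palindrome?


Word: "xiux"
Reversed: "xuix"
Forward == Backward? xiux != xuix
Palindrome = No


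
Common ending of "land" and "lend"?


Word 1: "land"
Word 2: "lend"
Comparing from end:
  Pos -1: 'd' == 'd'
  Pos -2: 'n' == 'n'
  Pos -3: 'a' != 'e' (stop)
LCS = "nd" (length 2)


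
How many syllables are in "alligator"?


Word: "alligator"
Syllable breakdown: al-li-ga-tor
Counting: 4 parts
= 4 syllables


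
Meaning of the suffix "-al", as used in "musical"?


Suffix: -al
Example: musical (music + -al)
Meaning = relating to


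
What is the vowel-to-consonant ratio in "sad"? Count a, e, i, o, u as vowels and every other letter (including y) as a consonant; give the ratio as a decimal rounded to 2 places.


Word: "sad"
Vowels (a,e,i,o,u): 1
Consonants: 2
Ratio = 1/2
= 0.50


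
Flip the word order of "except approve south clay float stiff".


Original: "except approve south clay float stiff"
Words (1..n): except | approve | south | clay | float | stiff
Reversed (n..1): stiff | float | clay | south | approve | except
Result = "stiff float clay south approve except"


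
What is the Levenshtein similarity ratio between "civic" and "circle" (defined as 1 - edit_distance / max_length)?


Word 1: "civic" (length 5)
Word 2: "circle" (length 6)
One optimal edit sequence:
  1. keep 'c'
  2. keep 'i'
  3. insert 'r'  (+1)
  4. substitute 'v' -> 'c'  (+1)
  5. substitute 'i' -> 'l'  (+1)
  6. substitute 'c' -> 'e'  (+1)
Edit distance = 4
Max length = max(5, 6) = 6
Similarity = 1 - 4/6
= 0.3333


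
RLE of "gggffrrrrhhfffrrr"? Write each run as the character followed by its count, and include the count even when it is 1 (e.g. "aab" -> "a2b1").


String: "gggffrrrrhhfffrrr"
Scanning for consecutive runs:
  'g' x 3
  'f' x 2
  'r' x 4
  'h' x 2
  'f' x 3
  'r' x 3
RLE = "g3f2r4h2f3r3"


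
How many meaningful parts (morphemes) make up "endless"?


Word: "endless"
Morphemes: end | -less
Each morpheme carries meaning
= 2 morphemes


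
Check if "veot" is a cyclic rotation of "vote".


Word: "vote", Candidate: "veot"
Method: check if candidate is substring of word+word
"votevote" contains "veot"? No
Is rotation = No


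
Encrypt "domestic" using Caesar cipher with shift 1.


Word: "domestic"
Shift: 1
Each letter → (letter + shift) mod 26:
  'd' (3) + 1 = 4 → 'e'
  'o' (14) + 1 = 15 → 'p'
  'm' (12) + 1 = 13 → 'n'
  'e' (4) + 1 = 5 → 'f'
  's' (18) + 1 = 19 → 't'
  't' (19) + 1 = 20 → 'u'
  'i' (8) + 1 = 9 → 'j'
  'c' (2) + 1 = 3 → 'd'
Result = "epnftujd"


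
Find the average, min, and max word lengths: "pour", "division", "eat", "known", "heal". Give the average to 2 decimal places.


Lengths: "pour"=4, "division"=8, "eat"=3, "known"=5, "heal"=4
Sum = 24, Count = 5
Average = 24/5 = 4.80
= avg=4.80, min=3, max=8


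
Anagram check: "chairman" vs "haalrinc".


Word 1: "chairman" → sorted: aachimnr
Word 2: "haalrinc" → sorted: aachilnr
Same letters? aachimnr != aachilnr
Anagram = No


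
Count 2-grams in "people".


Word: "people" (length 6)
Number of 2-grams = length - 2 + 1 = 6 - 2 + 1
= 5


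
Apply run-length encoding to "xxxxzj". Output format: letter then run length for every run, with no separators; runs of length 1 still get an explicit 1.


String: "xxxxzj"
Scanning for consecutive runs:
  'x' x 4
  'z' x 1
  'j' x 1
RLE = "x4z1j1"


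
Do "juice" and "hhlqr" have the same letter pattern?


Pattern of "juice": [0, 1, 2, 3, 4]
Pattern of "hhlqr": [0, 0, 1, 2, 3]
Patterns do not match
Same pattern = No


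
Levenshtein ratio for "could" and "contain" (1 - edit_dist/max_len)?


Word 1: "could" (length 5)
Word 2: "contain" (length 7)
One optimal edit sequence:
  1. keep 'c'
  2. keep 'o'
  3. insert 'n'  (+1)
  4. insert 't'  (+1)
  5. substitute 'u' -> 'a'  (+1)
  6. substitute 'l' -> 'i'  (+1)
  7. substitute 'd' -> 'n'  (+1)
Edit distance = 5
Max length = max(5, 7) = 7
Similarity = 1 - 5/7
= 0.2857


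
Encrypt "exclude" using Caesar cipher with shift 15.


Word: "exclude"
Shift: 15
Each letter → (letter + shift) mod 26:
  'e' (4) + 15 = 19 → 't'
  'x' (23) + 15 = 12 → 'm'
  'c' (2) + 15 = 17 → 'r'
  'l' (11) + 15 = 0 → 'a'
  'u' (20) + 15 = 9 → 'j'
  'd' (3) + 15 = 18 → 's'
  'e' (4) + 15 = 19 → 't'
Result = "tmrajst"


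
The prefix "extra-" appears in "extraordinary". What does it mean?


Prefix: extra-
As in: extraordinary -> extra- + ordinary
Meaning = beyond


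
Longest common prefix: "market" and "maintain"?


Word 1: "market"
Word 2: "maintain"
Comparing from start:
  Pos 0: 'm' == 'm'
  Pos 1: 'a' == 'a'
  Pos 2: 'r' != 'i' (stop)
LCP = "ma" (length 2)


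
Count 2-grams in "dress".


Word: "dress" (length 5)
Number of 2-grams = length - 2 + 1 = 5 - 2 + 1
= 4


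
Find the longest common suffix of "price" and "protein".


Word 1: "price"
Word 2: "protein"
Comparing from end:
  Pos -1: 'e' != 'n' (stop)
LCS = "" (length 0)


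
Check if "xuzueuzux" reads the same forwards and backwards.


Word: "xuzueuzux"
Reversed: "xuzueuzux"
Forward == Backward? xuzueuzux == xuzueuzux
Palindrome = Yes


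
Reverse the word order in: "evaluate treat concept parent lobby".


Original: "evaluate treat concept parent lobby"
Words (1..n): evaluate | treat | concept | parent | lobby
Reversed (n..1): lobby | parent | concept | treat | evaluate
Result = "lobby parent concept treat evaluate"


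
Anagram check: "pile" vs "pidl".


Word 1: "pile" → sorted: eilp
Word 2: "pidl" → sorted: dilp
Same letters? eilp != dilp
Anagram = No


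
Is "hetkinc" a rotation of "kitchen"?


Word: "kitchen", Candidate: "hetkinc"
Method: check if candidate is substring of word+word
"kitchenkitchen" contains "hetkinc"? No
Is rotation = No


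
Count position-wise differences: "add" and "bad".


Comparing character by character (same length = 3):
  Pos 0: 'a' vs 'b' !=
  Pos 1: 'd' vs 'a' !=
  Pos 2: 'd' vs 'd' =
Hamming distance = 2


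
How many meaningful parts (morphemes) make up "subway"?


Word: "subway"
Morphemes: sub- | way
Each morpheme carries meaning
= 2 morphemes


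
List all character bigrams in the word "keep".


Word: "keep" (length 4)
Number of bigrams = 4 - 2 + 1 = 3
  Position 0: "ke"
  Position 1: "ee"
  Position 2: "ep"
Bigrams = "ke", "ee", "ep"


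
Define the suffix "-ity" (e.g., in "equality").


Suffix: -ity
As in: equality -> equal + -ity
Meaning = quality of


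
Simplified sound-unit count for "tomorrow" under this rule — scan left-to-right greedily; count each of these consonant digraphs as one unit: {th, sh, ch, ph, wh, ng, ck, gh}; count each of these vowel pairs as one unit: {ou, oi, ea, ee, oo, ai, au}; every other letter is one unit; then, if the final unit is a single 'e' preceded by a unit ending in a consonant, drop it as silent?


Word: "tomorrow" (8 letters)
Left-to-right scan:
  [1] 't' (letter)
  [2] 'o' (letter)
  [3] 'm' (letter)
  [4] 'o' (letter)
  [5] 'r' (letter)
  [6] 'r' (letter)
  [7] 'o' (letter)
  [8] 'w' (letter)
Units from scan: 8
Sound units = 8 units


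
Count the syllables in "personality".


Word: "personality"
Syllable breakdown: per · son · al · i · ty
Counting: 5 parts
= 5 syllables


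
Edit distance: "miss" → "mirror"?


Word 1: "miss" (length 4)
Word 2: "mirror" (length 6)
One optimal edit sequence (insert/delete/substitute each cost 1):
  1. keep 'm'
  2. keep 'i'
  3. insert 'r'  (+1)
  4. insert 'r'  (+1)
  5. substitute 's' -> 'o'  (+1)
  6. substitute 's' -> 'r'  (+1)
Total edit operations: 4
Edit distance = 4


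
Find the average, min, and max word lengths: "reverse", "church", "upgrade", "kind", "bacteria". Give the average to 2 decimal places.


Lengths: "reverse"=7, "church"=6, "upgrade"=7, "kind"=4, "bacteria"=8
Sum = 32, Count = 5
Average = 32/5 = 6.40
= avg=6.40, min=4, max=8


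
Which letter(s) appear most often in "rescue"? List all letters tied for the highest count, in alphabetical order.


Word: "rescue"
Letter counts:
  'c': 1
  'e': 2
  'r': 1
  's': 1
  'u': 1
Maximum count = 2
Most frequent = 'e' (2 times each)


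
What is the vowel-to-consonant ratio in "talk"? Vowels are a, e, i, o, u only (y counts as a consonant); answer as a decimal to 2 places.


Word: "talk"
Vowels (a,e,i,o,u): 1
Consonants: 3
Ratio = 1/3
= 0.33


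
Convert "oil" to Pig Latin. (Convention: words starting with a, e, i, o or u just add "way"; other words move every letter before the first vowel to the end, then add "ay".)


Word: "oil"
Starts with vowel → add 'way'
Pig Latin = "oilway"


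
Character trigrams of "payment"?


Word: "payment" (length 7)
Number of trigrams = 7 - 3 + 1 = 5
  Position 0: "pay"
  Position 1: "aym"
  Position 2: "yme"
  Position 3: "men"
  Position 4: "ent"
Trigrams = "pay", "aym", "yme", "men", "ent"


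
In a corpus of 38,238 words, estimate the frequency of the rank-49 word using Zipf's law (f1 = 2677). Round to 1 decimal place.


Zipf's law: f(r) = f(1) / r
f(1) = 2677
f(49) = 2677 / 49
= 54.6 occurrences


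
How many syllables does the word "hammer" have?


Word: "hammer"
Syllable breakdown: ham | mer
Counting: 2 parts
= 2 syllables


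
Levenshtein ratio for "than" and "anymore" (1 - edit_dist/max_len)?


Word 1: "than" (length 4)
Word 2: "anymore" (length 7)
One optimal edit sequence:
  1. insert 'a'  (+1)
  2. insert 'n'  (+1)
  3. insert 'y'  (+1)
  4. substitute 't' -> 'm'  (+1)
  5. substitute 'h' -> 'o'  (+1)
  6. substitute 'a' -> 'r'  (+1)
  7. substitute 'n' -> 'e'  (+1)
Edit distance = 7
Max length = max(4, 7) = 7
Similarity = 1 - 7/7
= 0.0000


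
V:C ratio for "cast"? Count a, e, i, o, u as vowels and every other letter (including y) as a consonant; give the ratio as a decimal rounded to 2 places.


Word: "cast"
Vowels (a,e,i,o,u): 1
Consonants: 3
Ratio = 1/3
= 0.33


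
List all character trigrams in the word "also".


Word: "also" (length 4)
Number of trigrams = 4 - 3 + 1 = 2
  Position 0: "als"
  Position 1: "lso"
Trigrams = "als", "lso"


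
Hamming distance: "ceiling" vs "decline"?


Comparing character by character (same length = 7):
  Pos 0: 'c' vs 'd' !=
  Pos 1: 'e' vs 'e' =
  Pos 2: 'i' vs 'c' !=
  Pos 3: 'l' vs 'l' =
  Pos 4: 'i' vs 'i' =
  Pos 5: 'n' vs 'n' =
  Pos 6: 'g' vs 'e' !=
Hamming distance = 3


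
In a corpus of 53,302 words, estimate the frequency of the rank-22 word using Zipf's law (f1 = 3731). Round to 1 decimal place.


Zipf's law: f(r) = f(1) / r
f(1) = 3731
f(22) = 3731 / 22
= 169.6 occurrences


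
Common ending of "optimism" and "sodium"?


Word 1: "optimism"
Word 2: "sodium"
Comparing from end:
  Pos -1: 'm' == 'm'
  Pos -2: 's' != 'u' (stop)
LCS = "m" (length 1)


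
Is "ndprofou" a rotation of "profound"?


Word: "profound", Candidate: "ndprofou"
Method: check if candidate is substring of word+word
"profoundprofound" contains "ndprofou"? Yes
Is rotation = Yes


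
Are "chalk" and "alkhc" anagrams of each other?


Word 1: "chalk" → sorted: achkl
Word 2: "alkhc" → sorted: achkl
Same letters? achkl == achkl
Anagram = Yes


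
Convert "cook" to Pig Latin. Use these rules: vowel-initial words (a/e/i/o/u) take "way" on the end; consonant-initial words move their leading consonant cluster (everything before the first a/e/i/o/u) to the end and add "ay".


Word: "cook"
Starts with consonant(s) → move to end, add 'ay'
Consonant cluster: "c"
Pig Latin = "ookcay"


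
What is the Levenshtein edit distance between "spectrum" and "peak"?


Word 1: "spectrum" (length 8)
Word 2: "peak" (length 4)
One optimal edit sequence (insert/delete/substitute each cost 1):
  1. delete 's'  (+1)
  2. keep 'p'
  3. keep 'e'
  4. delete 'c'  (+1)
  5. delete 't'  (+1)
  6. delete 'r'  (+1)
  7. substitute 'u' -> 'a'  (+1)
  8. substitute 'm' -> 'k'  (+1)
Total edit operations: 6
Edit distance = 6


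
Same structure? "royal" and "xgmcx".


Pattern of "royal": [0, 1, 2, 3, 4]
Pattern of "xgmcx": [0, 1, 2, 3, 0]
Patterns do not match
Same pattern = No


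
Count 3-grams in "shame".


Word: "shame" (length 5)
Number of 3-grams = length - 3 + 1 = 5 - 3 + 1
= 3


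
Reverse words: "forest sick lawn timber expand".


Original: "forest sick lawn timber expand"
Words (1..n): forest | sick | lawn | timber | expand
Reversed (n..1): expand | timber | lawn | sick | forest
Result = "expand timber lawn sick forest"


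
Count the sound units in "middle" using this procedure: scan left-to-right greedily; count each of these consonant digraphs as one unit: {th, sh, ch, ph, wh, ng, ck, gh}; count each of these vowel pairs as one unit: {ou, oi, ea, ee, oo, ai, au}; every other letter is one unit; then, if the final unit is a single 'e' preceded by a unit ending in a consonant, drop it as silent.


Word: "middle" (6 letters)
Left-to-right scan:
  (1) 'm' (letter)
  (2) 'i' (letter)
  (3) 'd' (letter)
  (4) 'd' (letter)
  (5) 'l' (letter)
  (6) 'e' (letter)
Units from scan: 6
Final unit is 'e' after a consonant -> drop as silent (-1)
Sound units = 5 units


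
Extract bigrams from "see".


Word: "see" (length 3)
Number of bigrams = 3 - 2 + 1 = 2
  Position 0: "se"
  Position 1: "ee"
Bigrams = "se", "ee"


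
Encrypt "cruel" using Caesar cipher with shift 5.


Word: "cruel"
Shift: 5
Each letter → (letter + shift) mod 26:
  'c' (2) + 5 = 7 → 'h'
  'r' (17) + 5 = 22 → 'w'
  'u' (20) + 5 = 25 → 'z'
  'e' (4) + 5 = 9 → 'j'
  'l' (11) + 5 = 16 → 'q'
Result = "hwzjq"


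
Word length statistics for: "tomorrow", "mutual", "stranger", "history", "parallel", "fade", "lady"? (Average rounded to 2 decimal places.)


Lengths: "tomorrow"=8, "mutual"=6, "stranger"=8, "history"=7, "parallel"=8, "fade"=4, "lady"=4
Sum = 45, Count = 7
Average = 45/7 = 6.43
= avg=6.43, min=4, max=8


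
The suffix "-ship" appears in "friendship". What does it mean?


Suffix: -ship
As in: friendship -> friend + -ship
Meaning = state / position


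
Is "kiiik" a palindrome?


Word: "kiiik"
Reversed: "kiiik"
Forward == Backward? kiiik == kiiik
Palindrome = Yes


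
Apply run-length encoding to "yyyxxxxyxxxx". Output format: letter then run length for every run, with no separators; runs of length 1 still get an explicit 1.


String: "yyyxxxxyxxxx"
Scanning for consecutive runs:
  'y' x 3
  'x' x 4
  'y' x 1
  'x' x 4
RLE = "y3x4y1x4"


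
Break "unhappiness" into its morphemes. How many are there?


Word: "unhappiness"
Morphemes: un- + happi + -ness
Each morpheme carries meaning
= 3 morphemes


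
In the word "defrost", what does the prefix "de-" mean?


Prefix: de-
Example: defrost = de- + frost
Meaning = remove / reverse


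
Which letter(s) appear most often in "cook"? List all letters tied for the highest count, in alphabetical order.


Word: "cook"
Letter counts:
  'c': 1
  'k': 1
  'o': 2
Maximum count = 2
Most frequent = 'o' (2 times each)


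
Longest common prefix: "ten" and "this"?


Word 1: "ten"
Word 2: "this"
Comparing from start:
  Pos 0: 't' == 't'
  Pos 1: 'e' != 'h' (stop)
LCP = "t" (length 1)


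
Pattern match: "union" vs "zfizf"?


Pattern of "union": [0, 1, 2, 3, 1]
Pattern of "zfizf": [0, 1, 2, 0, 1]
Patterns do not match
Same pattern = No


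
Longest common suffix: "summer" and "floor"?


Word 1: "summer"
Word 2: "floor"
Comparing from end:
  Pos -1: 'r' == 'r'
  Pos -2: 'e' != 'o' (stop)
LCS = "r" (length 1)


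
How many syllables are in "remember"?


Word: "remember"
Syllable breakdown: re-mem-ber
Counting: 3 parts
= 3 syllables


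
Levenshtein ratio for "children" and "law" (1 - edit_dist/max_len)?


Word 1: "children" (length 8)
Word 2: "law" (length 3)
One optimal edit sequence:
  1. delete 'c'  (+1)
  2. delete 'h'  (+1)
  3. delete 'i'  (+1)
  4. keep 'l'
  5. delete 'd'  (+1)
  6. delete 'r'  (+1)
  7. substitute 'e' -> 'a'  (+1)
  8. substitute 'n' -> 'w'  (+1)
Edit distance = 7
Max length = max(8, 3) = 8
Similarity = 1 - 7/8
= 0.1250


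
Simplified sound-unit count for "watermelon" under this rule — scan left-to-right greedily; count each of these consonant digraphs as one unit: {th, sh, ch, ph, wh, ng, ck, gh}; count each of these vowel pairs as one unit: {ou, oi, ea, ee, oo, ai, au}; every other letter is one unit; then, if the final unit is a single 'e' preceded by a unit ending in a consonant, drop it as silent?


Word: "watermelon" (10 letters)
Left-to-right scan:
  (1) 'w' (letter)
  (2) 'a' (letter)
  (3) 't' (letter)
  (4) 'e' (letter)
  (5) 'r' (letter)
  (6) 'm' (letter)
  (7) 'e' (letter)
  (8) 'l' (letter)
  (9) 'o' (letter)
  (10) 'n' (letter)
Units from scan: 10
Sound units = 10 units


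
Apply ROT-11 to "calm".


Word: "calm"
Shift: 11
Each letter → (letter + shift) mod 26:
  'c' (2) + 11 = 13 → 'n'
  'a' (0) + 11 = 11 → 'l'
  'l' (11) + 11 = 22 → 'w'
  'm' (12) + 11 = 23 → 'x'
Result = "nlwx"


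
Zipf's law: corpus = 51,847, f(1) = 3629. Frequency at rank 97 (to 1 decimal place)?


Zipf's law: f(r) = f(1) / r
f(1) = 3629
f(97) = 3629 / 97
= 37.4 occurrences


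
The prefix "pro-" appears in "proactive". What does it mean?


Prefix: pro-
Example: proactive = pro- + active
Meaning = forward / in favor of


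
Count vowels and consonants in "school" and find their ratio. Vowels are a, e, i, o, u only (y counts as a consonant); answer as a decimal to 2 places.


Word: "school"
Vowels (a,e,i,o,u): 2
Consonants: 4
Ratio = 2/4
= 0.50


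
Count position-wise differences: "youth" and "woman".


Comparing character by character (same length = 5):
  Pos 0: 'y' vs 'w' !=
  Pos 1: 'o' vs 'o' =
  Pos 2: 'u' vs 'm' !=
  Pos 3: 't' vs 'a' !=
  Pos 4: 'h' vs 'n' !=
Hamming distance = 4


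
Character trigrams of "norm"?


Word: "norm" (length 4)
Number of trigrams = 4 - 3 + 1 = 2
  Position 0: "nor"
  Position 1: "orm"
Trigrams = "nor", "orm"


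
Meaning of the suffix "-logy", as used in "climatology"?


Suffix: -logy
Example: climatology (climate + -logy, with a spelling change)
Meaning = study of


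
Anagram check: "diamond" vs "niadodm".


Word 1: "diamond" → sorted: addimno
Word 2: "niadodm" → sorted: addimno
Same letters? addimno == addimno
Anagram = Yes


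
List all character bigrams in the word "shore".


Word: "shore" (length 5)
Number of bigrams = 5 - 2 + 1 = 4
  Position 0: "sh"
  Position 1: "ho"
  Position 2: "or"
  Position 3: "re"
Bigrams = "sh", "ho", "or", "re"


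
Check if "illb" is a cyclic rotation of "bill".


Word: "bill", Candidate: "illb"
Method: check if candidate is substring of word+word
"billbill" contains "illb"? Yes
Is rotation = Yes


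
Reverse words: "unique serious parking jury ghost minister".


Original: "unique serious parking jury ghost minister"
Words (1..n): unique | serious | parking | jury | ghost | minister
Reversed (n..1): minister | ghost | jury | parking | serious | unique
Result = "minister ghost jury parking serious unique"


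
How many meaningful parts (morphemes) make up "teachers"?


Word: "teachers"
Morphemes: teach + -er + -s
Each morpheme carries meaning
= 3 morphemes


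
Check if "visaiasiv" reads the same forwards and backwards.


Word: "visaiasiv"
Reversed: "visaiasiv"
Forward == Backward? visaiasiv == visaiasiv
Palindrome = Yes


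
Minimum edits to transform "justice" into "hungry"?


Word 1: "justice" (length 7)
Word 2: "hungry" (length 6)
One optimal edit sequence (insert/delete/substitute each cost 1):
  1. substitute 'j' -> 'h'  (+1)
  2. keep 'u'
  3. delete 's'  (+1)
  4. substitute 't' -> 'n'  (+1)
  5. substitute 'i' -> 'g'  (+1)
  6. substitute 'c' -> 'r'  (+1)
  7. substitute 'e' -> 'y'  (+1)
Total edit operations: 6
Edit distance = 6


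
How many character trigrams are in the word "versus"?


Word: "versus" (length 6)
Number of 3-grams = length - 3 + 1 = 6 - 3 + 1
= 4


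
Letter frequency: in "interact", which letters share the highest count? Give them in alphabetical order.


Word: "interact"
Letter counts:
  'a': 1
  'c': 1
  'e': 1
  'i': 1
  'n': 1
  'r': 1
  't': 2
Maximum count = 2
Most frequent = 't' (2 times each)


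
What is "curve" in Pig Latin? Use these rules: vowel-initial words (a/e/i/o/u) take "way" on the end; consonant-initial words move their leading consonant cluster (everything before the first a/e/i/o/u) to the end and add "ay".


Word: "curve"
Starts with consonant(s) → move to end, add 'ay'
Consonant cluster: "c"
Pig Latin = "urvecay"


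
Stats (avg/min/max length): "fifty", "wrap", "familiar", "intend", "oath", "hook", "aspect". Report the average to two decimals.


Lengths: "fifty"=5, "wrap"=4, "familiar"=8, "intend"=6, "oath"=4, "hook"=4, "aspect"=6
Sum = 37, Count = 7
Average = 37/7 = 5.29
= avg=5.29, min=4, max=8


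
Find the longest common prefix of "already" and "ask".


Word 1: "already"
Word 2: "ask"
Comparing from start:
  Pos 0: 'a' == 'a'
  Pos 1: 'l' != 's' (stop)
LCP = "a" (length 1)


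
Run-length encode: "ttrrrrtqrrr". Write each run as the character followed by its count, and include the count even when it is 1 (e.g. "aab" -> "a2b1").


String: "ttrrrrtqrrr"
Scanning for consecutive runs:
  't' x 2
  'r' x 4
  't' x 1
  'q' x 1
  'r' x 3
RLE = "t2r4t1q1r3"


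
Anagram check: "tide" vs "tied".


Word 1: "tide" → sorted: deit
Word 2: "tied" → sorted: deit
Same letters? deit == deit
Anagram = Yes


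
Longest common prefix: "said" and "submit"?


Word 1: "said"
Word 2: "submit"
Comparing from start:
  Pos 0: 's' == 's'
  Pos 1: 'a' != 'u' (stop)
LCP = "s" (length 1)


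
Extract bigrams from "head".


Word: "head" (length 4)
Number of bigrams = 4 - 2 + 1 = 3
  Position 0: "he"
  Position 1: "ea"
  Position 2: "ad"
Bigrams = "he", "ea", "ad"


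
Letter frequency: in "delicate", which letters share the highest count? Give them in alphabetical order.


Word: "delicate"
Letter counts:
  'a': 1
  'c': 1
  'd': 1
  'e': 2
  'i': 1
  'l': 1
  't': 1
Maximum count = 2
Most frequent = 'e' (2 times each)


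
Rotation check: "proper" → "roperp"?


Word: "proper", Candidate: "roperp"
Method: check if candidate is substring of word+word
"properproper" contains "roperp"? Yes
Is rotation = Yes


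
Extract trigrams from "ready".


Word: "ready" (length 5)
Number of trigrams = 5 - 3 + 1 = 3
  Position 0: "rea"
  Position 1: "ead"
  Position 2: "ady"
Trigrams = "rea", "ead", "ady"


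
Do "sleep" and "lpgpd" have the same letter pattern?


Pattern of "sleep": [0, 1, 2, 2, 3]
Pattern of "lpgpd": [0, 1, 2, 1, 3]
Patterns do not match
Same pattern = No


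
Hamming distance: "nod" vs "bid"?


Comparing character by character (same length = 3):
  Pos 0: 'n' vs 'b' !=
  Pos 1: 'o' vs 'i' !=
  Pos 2: 'd' vs 'd' =
Hamming distance = 2


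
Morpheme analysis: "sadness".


Word: "sadness"
Morphemes: sad + -ness
Each morpheme carries meaning
= 2 morphemes


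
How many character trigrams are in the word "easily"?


Word: "easily" (length 6)
Number of 3-grams = length - 3 + 1 = 6 - 3 + 1
= 4


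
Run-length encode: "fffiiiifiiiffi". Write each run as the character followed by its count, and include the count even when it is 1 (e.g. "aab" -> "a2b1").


String: "fffiiiifiiiffi"
Scanning for consecutive runs:
  'f' x 3
  'i' x 4
  'f' x 1
  'i' x 3
  'f' x 2
  'i' x 1
RLE = "f3i4f1i3f2i1"


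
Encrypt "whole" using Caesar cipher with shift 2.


Word: "whole"
Shift: 2
Each letter → (letter + shift) mod 26:
  'w' (22) + 2 = 24 → 'y'
  'h' (7) + 2 = 9 → 'j'
  'o' (14) + 2 = 16 → 'q'
  'l' (11) + 2 = 13 → 'n'
  'e' (4) + 2 = 6 → 'g'
Result = "yjqng"


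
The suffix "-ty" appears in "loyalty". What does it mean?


Suffix: -ty
Example: loyalty = loyal + -ty
Meaning = quality of


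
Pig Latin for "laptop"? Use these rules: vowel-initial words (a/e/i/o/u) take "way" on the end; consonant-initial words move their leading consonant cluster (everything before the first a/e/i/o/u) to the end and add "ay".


Word: "laptop"
Starts with consonant(s) → move to end, add 'ay'
Consonant cluster: "l"
Pig Latin = "aptoplay"


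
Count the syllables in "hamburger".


Word: "hamburger"
Syllable breakdown: ham · bur · ger
Counting: 3 parts
= 3 syllables


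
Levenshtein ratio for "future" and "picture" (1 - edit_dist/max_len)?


Word 1: "future" (length 6)
Word 2: "picture" (length 7)
One optimal edit sequence:
  1. insert 'p'  (+1)
  2. substitute 'f' -> 'i'  (+1)
  3. substitute 'u' -> 'c'  (+1)
  4. keep 't'
  5. keep 'u'
  6. keep 'r'
  7. keep 'e'
Edit distance = 3
Max length = max(6, 7) = 7
Similarity = 1 - 3/7
= 0.5714


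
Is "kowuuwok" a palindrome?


Word: "kowuuwok"
Reversed: "kowuuwok"
Forward == Backward? kowuuwok == kowuuwok
Palindrome = Yes


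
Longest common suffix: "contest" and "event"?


Word 1: "contest"
Word 2: "event"
Comparing from end:
  Pos -1: 't' == 't'
  Pos -2: 's' != 'n' (stop)
LCS = "t" (length 1)


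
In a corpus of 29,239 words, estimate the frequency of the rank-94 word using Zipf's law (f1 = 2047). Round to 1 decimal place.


Zipf's law: f(r) = f(1) / r
f(1) = 2047
f(94) = 2047 / 94
= 21.8 occurrences


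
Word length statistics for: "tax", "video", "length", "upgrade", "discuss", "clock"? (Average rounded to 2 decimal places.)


Lengths: "tax"=3, "video"=5, "length"=6, "upgrade"=7, "discuss"=7, "clock"=5
Sum = 33, Count = 6
Average = 33/6 = 5.50
= avg=5.50, min=3, max=7


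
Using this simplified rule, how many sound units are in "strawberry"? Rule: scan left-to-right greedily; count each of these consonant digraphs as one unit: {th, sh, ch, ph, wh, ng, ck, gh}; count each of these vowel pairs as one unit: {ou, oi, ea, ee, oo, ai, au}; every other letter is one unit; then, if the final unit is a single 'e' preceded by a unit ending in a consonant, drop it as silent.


Word: "strawberry" (10 letters)
Left-to-right scan:
  1. 's' (letter)
  2. 't' (letter)
  3. 'r' (letter)
  4. 'a' (letter)
  5. 'w' (letter)
  6. 'b' (letter)
  7. 'e' (letter)
  8. 'r' (letter)
  9. 'r' (letter)
  10. 'y' (letter)
Units from scan: 10
Sound units = 10 units


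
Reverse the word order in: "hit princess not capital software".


Original: "hit princess not capital software"
Words (1..n): hit | princess | not | capital | software
Reversed (n..1): software | capital | not | princess | hit
Result = "software capital not princess hit"


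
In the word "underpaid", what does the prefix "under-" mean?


Prefix: under-
Example: underpaid (under- + paid)
Meaning = insufficient


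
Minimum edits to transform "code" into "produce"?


Word 1: "code" (length 4)
Word 2: "produce" (length 7)
One optimal edit sequence (insert/delete/substitute each cost 1):
  1. insert 'p'  (+1)
  2. substitute 'c' -> 'r'  (+1)
  3. keep 'o'
  4. keep 'd'
  5. insert 'u'  (+1)
  6. insert 'c'  (+1)
  7. keep 'e'
Total edit operations: 4
Edit distance = 4


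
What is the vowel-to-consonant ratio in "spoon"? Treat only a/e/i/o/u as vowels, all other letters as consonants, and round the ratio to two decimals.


Word: "spoon"
Vowels (a,e,i,o,u): 2
Consonants: 3
Ratio = 2/3
= 0.67


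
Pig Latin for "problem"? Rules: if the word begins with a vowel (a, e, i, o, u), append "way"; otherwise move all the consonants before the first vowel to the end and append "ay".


Word: "problem"
Starts with consonant(s) → move to end, add 'ay'
Consonant cluster: "pr"
Pig Latin = "oblempray"


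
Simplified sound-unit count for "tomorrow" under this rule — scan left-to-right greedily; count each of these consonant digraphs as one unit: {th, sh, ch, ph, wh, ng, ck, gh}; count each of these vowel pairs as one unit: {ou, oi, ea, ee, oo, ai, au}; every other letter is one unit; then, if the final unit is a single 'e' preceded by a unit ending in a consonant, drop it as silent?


Word: "tomorrow" (8 letters)
Left-to-right scan:
  (1) 't' (letter)
  (2) 'o' (letter)
  (3) 'm' (letter)
  (4) 'o' (letter)
  (5) 'r' (letter)
  (6) 'r' (letter)
  (7) 'o' (letter)
  (8) 'w' (letter)
Units from scan: 8
Sound units = 8 units


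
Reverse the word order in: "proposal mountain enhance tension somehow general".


Original: "proposal mountain enhance tension somehow general"
Words (1..n): proposal | mountain | enhance | tension | somehow | general
Reversed (n..1): general | somehow | tension | enhance | mountain | proposal
Result = "general somehow tension enhance mountain proposal"


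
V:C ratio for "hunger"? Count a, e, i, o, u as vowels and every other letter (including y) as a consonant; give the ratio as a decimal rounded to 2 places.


Word: "hunger"
Vowels (a,e,i,o,u): 2
Consonants: 4
Ratio = 2/4
= 0.50


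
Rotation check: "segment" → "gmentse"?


Word: "segment", Candidate: "gmentse"
Method: check if candidate is substring of word+word
"segmentsegment" contains "gmentse"? Yes
Is rotation = Yes


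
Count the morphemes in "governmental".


Word: "governmental"
Morphemes: govern / -ment / -al
Each morpheme carries meaning
= 3 morphemes


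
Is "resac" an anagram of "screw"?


Word 1: "screw" → sorted: cersw
Word 2: "resac" → sorted: acers
Same letters? cersw != acers
Anagram = No


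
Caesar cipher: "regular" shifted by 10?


Word: "regular"
Shift: 10
Each letter → (letter + shift) mod 26:
  'r' (17) + 10 = 1 → 'b'
  'e' (4) + 10 = 14 → 'o'
  'g' (6) + 10 = 16 → 'q'
  'u' (20) + 10 = 4 → 'e'
  'l' (11) + 10 = 21 → 'v'
  'a' (0) + 10 = 10 → 'k'
  'r' (17) + 10 = 1 → 'b'
Result = "boqevkb"


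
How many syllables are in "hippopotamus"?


Word: "hippopotamus"
Syllable breakdown: hip / po / pot / a / mus
Counting: 5 parts
= 5 syllables


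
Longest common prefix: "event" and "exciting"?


Word 1: "event"
Word 2: "exciting"
Comparing from start:
  Pos 0: 'e' == 'e'
  Pos 1: 'v' != 'x' (stop)
LCP = "e" (length 1)


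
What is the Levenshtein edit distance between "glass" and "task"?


Word 1: "glass" (length 5)
Word 2: "task" (length 4)
One optimal edit sequence (insert/delete/substitute each cost 1):
  1. delete 'g'  (+1)
  2. substitute 'l' -> 't'  (+1)
  3. keep 'a'
  4. keep 's'
  5. substitute 's' -> 'k'  (+1)
Total edit operations: 3
Edit distance = 3


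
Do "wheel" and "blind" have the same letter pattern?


Pattern of "wheel": [0, 1, 2, 2, 3]
Pattern of "blind": [0, 1, 2, 3, 4]
Patterns do not match
Same pattern = No


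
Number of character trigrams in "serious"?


Word: "serious" (length 7)
Number of 3-grams = length - 3 + 1 = 7 - 3 + 1
= 5


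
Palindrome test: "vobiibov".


Word: "vobiibov"
Reversed: "vobiibov"
Forward == Backward? vobiibov == vobiibov
Palindrome = Yes


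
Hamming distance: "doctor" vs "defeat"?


Comparing character by character (same length = 6):
  Pos 0: 'd' vs 'd' =
  Pos 1: 'o' vs 'e' !=
  Pos 2: 'c' vs 'f' !=
  Pos 3: 't' vs 'e' !=
  Pos 4: 'o' vs 'a' !=
  Pos 5: 'r' vs 't' !=
Hamming distance = 5
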